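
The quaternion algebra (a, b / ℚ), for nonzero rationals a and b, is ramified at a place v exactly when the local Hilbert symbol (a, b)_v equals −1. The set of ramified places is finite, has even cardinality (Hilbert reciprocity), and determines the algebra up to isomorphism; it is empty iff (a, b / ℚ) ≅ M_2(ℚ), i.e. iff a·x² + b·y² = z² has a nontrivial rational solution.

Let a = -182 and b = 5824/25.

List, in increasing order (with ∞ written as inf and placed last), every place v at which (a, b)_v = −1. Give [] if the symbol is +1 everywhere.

(a, b) ≡ (-182, 91) mod (ℚ^×)²; places V = {2, 5, 7, 13, ∞}.
(a,b)_13: α=1, u≡12; β=1, v≡7 (mod 13); (12|13)=+1, (7|13)=-1; sign (−1)^0·+1^1·-1^1 = -1.
(a,b)_5: α=0, u≡3; β=-2, v≡4 (mod 5); (3|5)=-1, (4|5)=+1; sign (−1)^0·-1^-2·+1^0 = +1.
(a,b)_7: α=1, u≡2; β=1, v≡5 (mod 7); (2|7)=+1, (5|7)=-1; sign (−1)^1·+1^1·-1^1 = +1.
(a,b)_∞: sgn(-182)=−, sgn(91)=+, so +1.
(a,b)_2: α=1, β=6; u≡5, v≡3 (mod 8); ε(u)ε(v)=0·1, αω(v)=1·1, βω(u)=6·1; sum ≡ 1  ⇒  -1.
(-182, 91 / ℚ) ramifies at {2, 13}: a division algebra.

[2, 13]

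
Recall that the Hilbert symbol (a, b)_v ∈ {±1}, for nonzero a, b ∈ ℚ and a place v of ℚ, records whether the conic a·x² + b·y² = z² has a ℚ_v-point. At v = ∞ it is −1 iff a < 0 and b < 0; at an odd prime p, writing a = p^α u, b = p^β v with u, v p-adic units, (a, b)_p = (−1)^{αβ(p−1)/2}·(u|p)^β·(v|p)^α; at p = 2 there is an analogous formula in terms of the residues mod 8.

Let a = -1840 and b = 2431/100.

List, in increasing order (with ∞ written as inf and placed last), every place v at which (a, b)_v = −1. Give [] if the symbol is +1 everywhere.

[11, 13]

Mod squares: a ≡ -115, b ≡ 2431. Check v ∈ {∞, 2, 5, 11, 13, 17, 23}.
v=11: a=11^0·(≡8), b=11^1·(≡1) mod 11; (8|11)=-1, (1|11)=+1; (−1)^{0·1·5}·(-1)^1·(+1)^0 = -1.
v=23: a=23^1·(≡12), b=23^0·(≡2) mod 23; (12|23)=+1, (2|23)=+1; (−1)^{1·0·11}·(+1)^0·(+1)^1 = +1.
v=5: a=5^1·(≡2), b=5^-2·(≡4) mod 5; (2|5)=-1, (4|5)=+1; (−1)^{1·-2·2}·(-1)^-2·(+1)^1 = +1.
v=17: a=17^0·(≡13), b=17^1·(≡5) mod 17; (13|17)=+1, (5|17)=-1; (−1)^{0·1·8}·(+1)^1·(-1)^0 = +1.
v=13: a=13^0·(≡6), b=13^1·(≡2) mod 13; (6|13)=-1, (2|13)=-1; (−1)^{0·1·6}·(-1)^1·(-1)^0 = -1.
v=2: v_2(a)=4, v_2(b)=-2; units ≡ 5, 7 (mod 8); ε·ε+αω+βω = 0·1+4·0+-2·1 ≡ 0  ⇒  (a,b)_2 = +1.
v=∞: -115 < 0 and 2431 > 0  ⇒  (a,b)_∞ = +1.
Ram(-115, 2431) = {11, 13}; no ℚ_11-point on the conic.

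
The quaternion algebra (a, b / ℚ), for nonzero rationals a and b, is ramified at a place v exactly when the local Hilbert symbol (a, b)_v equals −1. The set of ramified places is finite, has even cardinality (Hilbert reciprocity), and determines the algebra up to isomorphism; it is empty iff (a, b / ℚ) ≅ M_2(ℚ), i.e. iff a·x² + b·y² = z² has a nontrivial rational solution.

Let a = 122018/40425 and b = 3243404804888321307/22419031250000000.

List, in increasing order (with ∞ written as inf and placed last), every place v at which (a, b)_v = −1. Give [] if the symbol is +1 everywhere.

[2, 11]

Mod squares: a ≡ 66, b ≡ 6. Check v ∈ {∞, 2, 3, 5, 7, 11, 13, 19, 23}.
v=23: a=23^0·(≡15), b=23^2·(≡18) mod 23; (15|23)=-1, (18|23)=+1; (−1)^{0·2·11}·(-1)^2·(+1)^0 = +1.
v=2: v_2(a)=1, v_2(b)=-7; units ≡ 1, 3 (mod 8); ε·ε+αω+βω = 0·1+1·1+-7·0 ≡ 1  ⇒  (a,b)_2 = -1.
v=7: a=7^-2·(≡6), b=7^-2·(≡3) mod 7; (6|7)=-1, (3|7)=-1; (−1)^{-2·-2·3}·(-1)^-2·(-1)^-2 = +1.
v=13: a=13^2·(≡9), b=13^6·(≡6) mod 13; (9|13)=+1, (6|13)=-1; (−1)^{2·6·6}·(+1)^6·(-1)^2 = +1.
v=11: a=11^-1·(≡6), b=11^-4·(≡6) mod 11; (6|11)=-1, (6|11)=-1; (−1)^{-1·-4·5}·(-1)^-4·(-1)^-1 = -1.
v=∞: 66 > 0 and 6 > 0  ⇒  (a,b)_∞ = +1.
v=3: a=3^-1·(≡1), b=3^3·(≡2) mod 3; (1|3)=+1, (2|3)=-1; (−1)^{-1·3·1}·(+1)^3·(-1)^-1 = +1.
v=19: a=19^2·(≡6), b=19^6·(≡11) mod 19; (6|19)=+1, (11|19)=+1; (−1)^{2·6·9}·(+1)^6·(+1)^2 = +1.
v=5: a=5^-2·(≡4), b=5^-12·(≡1) mod 5; (4|5)=+1, (1|5)=+1; (−1)^{-2·-12·2}·(+1)^-12·(+1)^-2 = +1.
Ram(66, 6) = {2, 11}; no ℚ_2-point on the conic.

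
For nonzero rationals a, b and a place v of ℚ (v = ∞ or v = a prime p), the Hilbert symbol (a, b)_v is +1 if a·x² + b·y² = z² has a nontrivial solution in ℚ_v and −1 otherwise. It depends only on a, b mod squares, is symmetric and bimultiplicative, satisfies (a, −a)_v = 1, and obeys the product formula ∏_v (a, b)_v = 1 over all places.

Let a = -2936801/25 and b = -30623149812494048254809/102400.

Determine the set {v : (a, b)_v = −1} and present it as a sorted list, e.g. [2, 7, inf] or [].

(a, b) ≡ (-2936801, -3550592409) mod (ℚ^×)²; places V = {2, 3, 5, 7, 13, 17, 23, 29, 31, 37, ∞}.
(a,b)_5: α=-2, u≡4; β=-2, v≡1 (mod 5); (4|5)=+1, (1|5)=+1; sign (−1)^0·+1^-2·+1^-2 = +1.
(a,b)_3: α=0, u≡1; β=1, v≡1 (mod 3); (1|3)=+1, (1|3)=+1; sign (−1)^0·+1^1·+1^0 = +1.
(a,b)_37: α=1, u≡13; β=3, v≡23 (mod 37); (13|37)=-1, (23|37)=-1; sign (−1)^0·-1^3·-1^1 = +1.
(a,b)_23: α=1, u≡16; β=3, v≡6 (mod 23); (16|23)=+1, (6|23)=+1; sign (−1)^1·+1^3·+1^1 = -1.
(a,b)_7: α=1, u≡4; β=3, v≡3 (mod 7); (4|7)=+1, (3|7)=-1; sign (−1)^1·+1^3·-1^1 = +1.
(a,b)_2: α=0, β=-12; u≡7, v≡7 (mod 8); ε(u)ε(v)=1·1, αω(v)=0·0, βω(u)=-12·0; sum ≡ 1  ⇒  -1.
(a,b)_∞: sgn(-2936801)=−, sgn(-3550592409)=−, so -1.
(a,b)_29: α=1, u≡22; β=3, v≡9 (mod 29); (22|29)=+1, (9|29)=+1; sign (−1)^0·+1^3·+1^1 = +1.
(a,b)_31: α=0, u≡13; β=1, v≡22 (mod 31); (13|31)=-1, (22|31)=-1; sign (−1)^0·-1^1·-1^0 = -1.
(a,b)_13: α=0, u≡10; β=1, v≡11 (mod 13); (10|13)=+1, (11|13)=-1; sign (−1)^0·+1^1·-1^0 = +1.
(a,b)_17: α=1, u≡15; β=3, v≡4 (mod 17); (15|17)=+1, (4|17)=+1; sign (−1)^0·+1^3·+1^1 = +1.
(-2936801, -3550592409 / ℚ) ramifies at {2, 23, 31, ∞}: a division algebra.

[2, 23, 31, inf]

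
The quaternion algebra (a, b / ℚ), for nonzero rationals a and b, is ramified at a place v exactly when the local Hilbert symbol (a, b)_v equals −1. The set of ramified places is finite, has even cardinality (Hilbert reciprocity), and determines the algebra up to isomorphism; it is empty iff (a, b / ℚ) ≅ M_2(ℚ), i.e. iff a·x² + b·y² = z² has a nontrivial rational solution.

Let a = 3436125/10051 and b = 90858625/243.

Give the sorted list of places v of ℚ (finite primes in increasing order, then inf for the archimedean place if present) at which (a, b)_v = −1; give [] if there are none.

[2, 5, 17, 19]

Mod squares: a ≡ 53295, b ≡ 64515. Check v ∈ {∞, 2, 3, 5, 7, 11, 13, 17, 19, 23}.
v=7: a=7^2·(≡1), b=7^0·(≡5) mod 7; (1|7)=+1, (5|7)=-1; (−1)^{2·0·3}·(+1)^0·(-1)^2 = +1.
v=11: a=11^1·(≡1), b=11^1·(≡8) mod 11; (1|11)=+1, (8|11)=-1; (−1)^{1·1·5}·(+1)^1·(-1)^1 = +1.
v=17: a=17^1·(≡3), b=17^1·(≡16) mod 17; (3|17)=-1, (16|17)=+1; (−1)^{1·1·8}·(-1)^1·(+1)^1 = -1.
v=2: v_2(a)=0, v_2(b)=0; units ≡ 7, 3 (mod 8); ε·ε+αω+βω = 1·1+0·1+0·0 ≡ 1  ⇒  (a,b)_2 = -1.
v=19: a=19^-1·(≡2), b=19^0·(≡10) mod 19; (2|19)=-1, (10|19)=-1; (−1)^{-1·0·9}·(-1)^0·(-1)^-1 = -1.
v=23: a=23^-2·(≡13), b=23^1·(≡22) mod 23; (13|23)=+1, (22|23)=-1; (−1)^{-2·1·11}·(+1)^1·(-1)^-2 = +1.
v=5: a=5^3·(≡4), b=5^3·(≡3) mod 5; (4|5)=+1, (3|5)=-1; (−1)^{3·3·2}·(+1)^3·(-1)^3 = -1.
v=13: a=13^0·(≡2), b=13^2·(≡4) mod 13; (2|13)=-1, (4|13)=+1; (−1)^{0·2·6}·(-1)^2·(+1)^0 = +1.
v=∞: 53295 > 0 and 64515 > 0  ⇒  (a,b)_∞ = +1.
v=3: a=3^1·(≡2), b=3^-5·(≡1) mod 3; (2|3)=-1, (1|3)=+1; (−1)^{1·-5·1}·(-1)^-5·(+1)^1 = +1.
(53295, 64515 / ℚ) ramifies at {2, 5, 17, 19}: a division algebra.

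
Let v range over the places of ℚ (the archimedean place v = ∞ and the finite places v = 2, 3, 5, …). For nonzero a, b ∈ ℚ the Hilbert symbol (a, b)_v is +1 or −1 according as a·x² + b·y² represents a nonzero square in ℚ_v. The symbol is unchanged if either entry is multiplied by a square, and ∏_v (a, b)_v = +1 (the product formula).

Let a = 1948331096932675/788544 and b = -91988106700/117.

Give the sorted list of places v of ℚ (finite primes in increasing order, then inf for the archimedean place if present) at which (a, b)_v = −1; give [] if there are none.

Mod squares: a ≡ 5083, b ≡ -676039. Check v ∈ {∞, 2, 3, 5, 7, 13, 17, 19, 23, 37}.
v=13: a=13^1·(≡3), b=13^-1·(≡12) mod 13; (3|13)=+1, (12|13)=+1; (−1)^{1·-1·6}·(+1)^-1·(+1)^1 = +1.
v=7: a=7^6·(≡1), b=7^3·(≡1) mod 7; (1|7)=+1, (1|7)=+1; (−1)^{6·3·3}·(+1)^3·(+1)^6 = +1.
v=19: a=19^4·(≡10), b=19^3·(≡7) mod 19; (10|19)=-1, (7|19)=+1; (−1)^{4·3·9}·(-1)^3·(+1)^4 = -1.
v=23: a=23^1·(≡5), b=23^1·(≡13) mod 23; (5|23)=-1, (13|23)=+1; (−1)^{1·1·11}·(-1)^1·(+1)^1 = +1.
v=2: v_2(a)=-6, v_2(b)=2; units ≡ 3, 1 (mod 8); ε·ε+αω+βω = 1·0+-6·0+2·1 ≡ 0  ⇒  (a,b)_2 = +1.
v=∞: 5083 > 0 and -676039 < 0  ⇒  (a,b)_∞ = +1.
v=5: a=5^2·(≡3), b=5^2·(≡1) mod 5; (3|5)=-1, (1|5)=+1; (−1)^{2·2·2}·(-1)^2·(+1)^2 = +1.
v=37: a=37^-2·(≡24), b=37^0·(≡25) mod 37; (24|37)=-1, (25|37)=+1; (−1)^{-2·0·18}·(-1)^0·(+1)^-2 = +1.
v=17: a=17^1·(≡6), b=17^1·(≡9) mod 17; (6|17)=-1, (9|17)=+1; (−1)^{1·1·8}·(-1)^1·(+1)^1 = -1.
v=3: a=3^-2·(≡1), b=3^-2·(≡2) mod 3; (1|3)=+1, (2|3)=-1; (−1)^{-2·-2·1}·(+1)^-2·(-1)^-2 = +1.
Ram(5083, -676039) = {17, 19}; no ℚ_17-point on the conic.

[17, 19]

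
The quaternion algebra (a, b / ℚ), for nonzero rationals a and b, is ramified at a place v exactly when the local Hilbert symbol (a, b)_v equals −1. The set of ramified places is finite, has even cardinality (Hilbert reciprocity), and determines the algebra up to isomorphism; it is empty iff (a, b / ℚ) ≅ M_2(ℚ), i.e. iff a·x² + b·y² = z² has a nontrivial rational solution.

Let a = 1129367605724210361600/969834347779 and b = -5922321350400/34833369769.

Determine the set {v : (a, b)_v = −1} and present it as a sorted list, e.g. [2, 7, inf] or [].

[7, 19, 31, 37]

(a, b) ≡ (53599, -7511) mod (ℚ^×)²; places V = {2, 3, 5, 7, 11, 13, 19, 23, 29, 31, 37, 47, ∞}.
(a,b)_7: α=3, u≡5; β=1, v≡5 (mod 7); (5|7)=-1, (5|7)=-1; sign (−1)^1·-1^1·-1^3 = -1.
(a,b)_3: α=8, u≡1; β=6, v≡1 (mod 3); (1|3)=+1, (1|3)=+1; sign (−1)^0·+1^6·+1^8 = +1.
(a,b)_31: α=1, u≡3; β=0, v≡11 (mod 31); (3|31)=-1, (11|31)=-1; sign (−1)^0·-1^0·-1^1 = -1.
(a,b)_11: α=-2, u≡8; β=-2, v≡6 (mod 11); (8|11)=-1, (6|11)=-1; sign (−1)^0·-1^-2·-1^-2 = +1.
(a,b)_29: α=2, u≡5; β=1, v≡18 (mod 29); (5|29)=+1, (18|29)=-1; sign (−1)^0·+1^1·-1^2 = +1.
(a,b)_37: α=2, u≡35; β=1, v≡35 (mod 37); (35|37)=-1, (35|37)=-1; sign (−1)^0·-1^1·-1^2 = -1.
(a,b)_∞: sgn(53599)=+, sgn(-7511)=−, so +1.
(a,b)_5: α=2, u≡1; β=2, v≡1 (mod 5); (1|5)=+1, (1|5)=+1; sign (−1)^0·+1^2·+1^2 = +1.
(a,b)_19: α=-3, u≡4; β=-4, v≡8 (mod 19); (4|19)=+1, (8|19)=-1; sign (−1)^0·+1^-4·-1^-3 = -1.
(a,b)_47: α=-2, u≡10; β=-2, v≡37 (mod 47); (10|47)=-1, (37|47)=+1; sign (−1)^0·-1^-2·+1^-2 = +1.
(a,b)_23: α=-2, u≡2; β=0, v≡5 (mod 23); (2|23)=+1, (5|23)=-1; sign (−1)^0·+1^0·-1^-2 = +1.
(a,b)_2: α=8, β=8; u≡7, v≡1 (mod 8); ε(u)ε(v)=1·0, αω(v)=8·0, βω(u)=8·0; sum ≡ 0  ⇒  +1.
(a,b)_13: α=3, u≡11; β=2, v≡4 (mod 13); (11|13)=-1, (4|13)=+1; sign (−1)^0·-1^2·+1^3 = +1.
|Ram(53599, -7511)| = 4, even; anisotropic at {7, 19, 31, 37}.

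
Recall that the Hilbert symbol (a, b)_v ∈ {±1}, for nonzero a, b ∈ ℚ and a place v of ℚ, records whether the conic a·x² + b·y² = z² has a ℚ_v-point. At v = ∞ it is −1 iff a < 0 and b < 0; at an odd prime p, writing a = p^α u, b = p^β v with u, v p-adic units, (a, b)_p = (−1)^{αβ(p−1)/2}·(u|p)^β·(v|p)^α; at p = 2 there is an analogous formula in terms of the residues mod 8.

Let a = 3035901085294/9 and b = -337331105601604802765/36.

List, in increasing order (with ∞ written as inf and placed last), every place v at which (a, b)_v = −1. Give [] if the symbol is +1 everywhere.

[17, 41]

Mod squares: a ≡ 1054, b ≡ -3485. Check v ∈ {∞, 2, 3, 5, 7, 11, 17, 31, 41}.
v=5: a=5^0·(≡1), b=5^1·(≡2) mod 5; (1|5)=+1, (2|5)=-1; (−1)^{0·1·2}·(+1)^1·(-1)^0 = +1.
v=3: a=3^-2·(≡1), b=3^-2·(≡1) mod 3; (1|3)=+1, (1|3)=+1; (−1)^{-2·-2·1}·(+1)^-2·(+1)^-2 = +1.
v=41: a=41^2·(≡29), b=41^3·(≡13) mod 41; (29|41)=-1, (13|41)=-1; (−1)^{2·3·20}·(-1)^3·(-1)^2 = -1.
v=2: v_2(a)=1, v_2(b)=-2; units ≡ 7, 3 (mod 8); ε·ε+αω+βω = 1·1+1·1+-2·0 ≡ 0  ⇒  (a,b)_2 = +1.
v=17: a=17^3·(≡6), b=17^5·(≡13) mod 17; (6|17)=-1, (13|17)=+1; (−1)^{3·5·8}·(-1)^5·(+1)^3 = -1.
v=∞: 1054 > 0 and -3485 < 0  ⇒  (a,b)_∞ = +1.
v=7: a=7^2·(≡1), b=7^2·(≡4) mod 7; (1|7)=+1, (4|7)=+1; (−1)^{2·2·3}·(+1)^2·(+1)^2 = +1.
v=31: a=31^1·(≡11), b=31^2·(≡1) mod 31; (11|31)=-1, (1|31)=+1; (−1)^{1·2·15}·(-1)^2·(+1)^1 = +1.
v=11: a=11^2·(≡3), b=11^4·(≡2) mod 11; (3|11)=+1, (2|11)=-1; (−1)^{2·4·5}·(+1)^4·(-1)^2 = +1.
(1054, -3485 / ℚ) ramifies at {17, 41}: a division algebra.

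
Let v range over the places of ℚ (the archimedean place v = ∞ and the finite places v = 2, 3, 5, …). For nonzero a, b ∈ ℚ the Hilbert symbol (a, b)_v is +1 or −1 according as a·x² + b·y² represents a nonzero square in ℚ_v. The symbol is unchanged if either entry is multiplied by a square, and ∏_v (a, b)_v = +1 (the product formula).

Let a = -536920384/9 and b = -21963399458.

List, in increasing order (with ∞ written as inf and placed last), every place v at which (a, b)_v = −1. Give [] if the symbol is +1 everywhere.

[7, 11, 13, 17, 29, inf]

(a, b) ≡ (-29029, -12818) mod (ℚ^×)²; places V = {2, 3, 7, 11, 13, 17, 29, ∞}.
(a,b)_2: α=6, β=1; u≡3, v≡7 (mod 8); ε(u)ε(v)=1·1, αω(v)=6·0, βω(u)=1·1; sum ≡ 0  ⇒  +1.
(a,b)_7: α=1, u≡4; β=2, v≡3 (mod 7); (4|7)=+1, (3|7)=-1; sign (−1)^0·+1^2·-1^1 = -1.
(a,b)_17: α=2, u≡12; β=3, v≡7 (mod 17); (12|17)=-1, (7|17)=-1; sign (−1)^0·-1^3·-1^2 = -1.
(a,b)_13: α=1, u≡12; β=1, v≡6 (mod 13); (12|13)=+1, (6|13)=-1; sign (−1)^0·+1^1·-1^1 = -1.
(a,b)_11: α=1, u≡3; β=2, v≡10 (mod 11); (3|11)=+1, (10|11)=-1; sign (−1)^0·+1^2·-1^1 = -1.
(a,b)_3: α=-2, u≡2; β=0, v≡1 (mod 3); (2|3)=-1, (1|3)=+1; sign (−1)^0·-1^0·+1^-2 = +1.
(a,b)_29: α=1, u≡10; β=1, v≡4 (mod 29); (10|29)=-1, (4|29)=+1; sign (−1)^0·-1^1·+1^1 = -1.
(a,b)_∞: sgn(-29029)=−, sgn(-12818)=−, so -1.
(-29029, -12818 / ℚ) ramifies at {7, 11, 13, 17, 29, ∞}: a division algebra.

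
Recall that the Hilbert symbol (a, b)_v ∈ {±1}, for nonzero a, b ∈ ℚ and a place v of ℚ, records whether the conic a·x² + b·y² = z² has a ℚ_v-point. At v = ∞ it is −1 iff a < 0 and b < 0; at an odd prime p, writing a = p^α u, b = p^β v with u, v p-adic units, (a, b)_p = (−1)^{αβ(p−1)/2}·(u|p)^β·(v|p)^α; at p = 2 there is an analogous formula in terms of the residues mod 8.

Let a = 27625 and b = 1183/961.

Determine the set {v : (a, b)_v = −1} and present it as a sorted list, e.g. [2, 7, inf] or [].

Mod squares: a ≡ 1105, b ≡ 7. Check v ∈ {∞, 2, 5, 7, 13, 17, 31}.
v=13: a=13^1·(≡6), b=13^2·(≡6) mod 13; (6|13)=-1, (6|13)=-1; (−1)^{1·2·6}·(-1)^2·(-1)^1 = -1.
v=17: a=17^1·(≡10), b=17^0·(≡3) mod 17; (10|17)=-1, (3|17)=-1; (−1)^{1·0·8}·(-1)^0·(-1)^1 = -1.
v=2: v_2(a)=0, v_2(b)=0; units ≡ 1, 7 (mod 8); ε·ε+αω+βω = 0·1+0·0+0·0 ≡ 0  ⇒  (a,b)_2 = +1.
v=7: a=7^0·(≡3), b=7^1·(≡4) mod 7; (3|7)=-1, (4|7)=+1; (−1)^{0·1·3}·(-1)^1·(+1)^0 = -1.
v=31: a=31^0·(≡4), b=31^-2·(≡5) mod 31; (4|31)=+1, (5|31)=+1; (−1)^{0·-2·15}·(+1)^-2·(+1)^0 = +1.
v=5: a=5^3·(≡1), b=5^0·(≡3) mod 5; (1|5)=+1, (3|5)=-1; (−1)^{3·0·2}·(+1)^0·(-1)^3 = -1.
v=∞: 1105 > 0 and 7 > 0  ⇒  (a,b)_∞ = +1.
(1105, 7 / ℚ) ramifies at {5, 7, 13, 17}: a division algebra.

[5, 7, 13, 17]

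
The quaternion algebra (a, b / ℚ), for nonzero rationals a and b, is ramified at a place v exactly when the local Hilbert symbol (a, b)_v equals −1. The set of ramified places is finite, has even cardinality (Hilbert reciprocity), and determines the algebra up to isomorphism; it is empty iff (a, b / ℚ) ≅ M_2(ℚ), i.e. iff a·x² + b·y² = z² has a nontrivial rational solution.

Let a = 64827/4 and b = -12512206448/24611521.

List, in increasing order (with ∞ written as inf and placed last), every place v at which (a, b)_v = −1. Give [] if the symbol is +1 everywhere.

Mod squares: a ≡ 3, b ≡ -23. Check v ∈ {∞, 2, 3, 7, 11, 17, 23, 41}.
v=17: a=17^0·(≡10), b=17^2·(≡6) mod 17; (10|17)=-1, (6|17)=-1; (−1)^{0·2·8}·(-1)^2·(-1)^0 = +1.
v=11: a=11^0·(≡1), b=11^-4·(≡8) mod 11; (1|11)=+1, (8|11)=-1; (−1)^{0·-4·5}·(+1)^-4·(-1)^0 = +1.
v=7: a=7^4·(≡5), b=7^6·(≡5) mod 7; (5|7)=-1, (5|7)=-1; (−1)^{4·6·3}·(-1)^6·(-1)^4 = +1.
v=2: v_2(a)=-2, v_2(b)=4; units ≡ 3, 1 (mod 8); ε·ε+αω+βω = 1·0+-2·0+4·1 ≡ 0  ⇒  (a,b)_2 = +1.
v=41: a=41^0·(≡22), b=41^-2·(≡10) mod 41; (22|41)=-1, (10|41)=+1; (−1)^{0·-2·20}·(-1)^-2·(+1)^0 = +1.
v=3: a=3^3·(≡1), b=3^0·(≡1) mod 3; (1|3)=+1, (1|3)=+1; (−1)^{3·0·1}·(+1)^0·(+1)^3 = +1.
v=∞: 3 > 0 and -23 < 0  ⇒  (a,b)_∞ = +1.
v=23: a=23^0·(≡9), b=23^1·(≡14) mod 23; (9|23)=+1, (14|23)=-1; (−1)^{0·1·11}·(+1)^1·(-1)^0 = +1.
Every local symbol is +1, so the conic 3·x² + -23·y² = z² has ℚ_v-points for all v and hence a ℚ-point; (a, b / ℚ) ≅ M_2(ℚ).

[]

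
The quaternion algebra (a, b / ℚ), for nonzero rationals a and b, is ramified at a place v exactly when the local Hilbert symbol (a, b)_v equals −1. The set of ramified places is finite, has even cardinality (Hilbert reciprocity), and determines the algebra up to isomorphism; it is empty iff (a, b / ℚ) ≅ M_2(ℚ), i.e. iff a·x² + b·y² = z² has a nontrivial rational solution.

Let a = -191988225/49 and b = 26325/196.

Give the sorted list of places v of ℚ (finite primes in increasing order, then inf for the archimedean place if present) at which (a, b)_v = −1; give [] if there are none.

[11, 13]

(a, b) ≡ (-561, 13) mod (ℚ^×)²; places V = {2, 3, 5, 7, 11, 13, 17, ∞}.
(a,b)_13: α=2, u≡11; β=1, v≡10 (mod 13); (11|13)=-1, (10|13)=+1; sign (−1)^0·-1^1·+1^2 = -1.
(a,b)_17: α=1, u≡1; β=0, v≡1 (mod 17); (1|17)=+1, (1|17)=+1; sign (−1)^0·+1^0·+1^1 = +1.
(a,b)_2: α=0, β=-2; u≡7, v≡5 (mod 8); ε(u)ε(v)=1·0, αω(v)=0·1, βω(u)=-2·0; sum ≡ 0  ⇒  +1.
(a,b)_7: α=-2, u≡5; β=-2, v≡3 (mod 7); (5|7)=-1, (3|7)=-1; sign (−1)^0·-1^-2·-1^-2 = +1.
(a,b)_11: α=1, u≡1; β=0, v≡10 (mod 11); (1|11)=+1, (10|11)=-1; sign (−1)^0·+1^0·-1^1 = -1.
(a,b)_3: α=5, u≡2; β=4, v≡1 (mod 3); (2|3)=-1, (1|3)=+1; sign (−1)^0·-1^4·+1^5 = +1.
(a,b)_5: α=2, u≡4; β=2, v≡3 (mod 5); (4|5)=+1, (3|5)=-1; sign (−1)^0·+1^2·-1^2 = +1.
(a,b)_∞: sgn(-561)=−, sgn(13)=+, so +1.
Ram(-561, 13) = {11, 13}; no ℚ_11-point on the conic.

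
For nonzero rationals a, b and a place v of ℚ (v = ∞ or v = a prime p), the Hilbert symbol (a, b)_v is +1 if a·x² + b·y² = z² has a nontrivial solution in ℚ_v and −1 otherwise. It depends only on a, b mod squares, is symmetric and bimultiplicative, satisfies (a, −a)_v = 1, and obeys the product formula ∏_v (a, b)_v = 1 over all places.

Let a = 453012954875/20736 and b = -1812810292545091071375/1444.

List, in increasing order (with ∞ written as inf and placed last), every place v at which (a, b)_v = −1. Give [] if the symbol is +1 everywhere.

[31, 37]

Mod squares: a ≡ 74555, b ≡ -2162095. Check v ∈ {∞, 2, 3, 5, 11, 13, 17, 19, 29, 31, 37}.
v=2: v_2(a)=-8, v_2(b)=-2; units ≡ 3, 1 (mod 8); ε·ε+αω+βω = 1·0+-8·0+-2·1 ≡ 0  ⇒  (a,b)_2 = +1.
v=11: a=11^0·(≡8), b=11^2·(≡7) mod 11; (8|11)=-1, (7|11)=-1; (−1)^{0·2·5}·(-1)^2·(-1)^0 = +1.
v=3: a=3^-4·(≡2), b=3^6·(≡2) mod 3; (2|3)=-1, (2|3)=-1; (−1)^{-4·6·1}·(-1)^6·(-1)^-4 = +1.
v=31: a=31^1·(≡14), b=31^3·(≡1) mod 31; (14|31)=+1, (1|31)=+1; (−1)^{1·3·15}·(+1)^3·(+1)^1 = -1.
v=∞: 74555 > 0 and -2162095 < 0  ⇒  (a,b)_∞ = +1.
v=19: a=19^0·(≡10), b=19^-2·(≡2) mod 19; (10|19)=-1, (2|19)=-1; (−1)^{0·-2·9}·(-1)^-2·(-1)^0 = +1.
v=13: a=13^1·(≡11), b=13^1·(≡11) mod 13; (11|13)=-1, (11|13)=-1; (−1)^{1·1·6}·(-1)^1·(-1)^1 = +1.
v=5: a=5^3·(≡4), b=5^3·(≡1) mod 5; (4|5)=+1, (1|5)=+1; (−1)^{3·3·2}·(+1)^3·(+1)^3 = +1.
v=29: a=29^2·(≡13), b=29^1·(≡25) mod 29; (13|29)=+1, (25|29)=+1; (−1)^{2·1·14}·(+1)^1·(+1)^2 = +1.
v=17: a=17^2·(≡10), b=17^2·(≡9) mod 17; (10|17)=-1, (9|17)=+1; (−1)^{2·2·8}·(-1)^2·(+1)^2 = +1.
v=37: a=37^1·(≡14), b=37^3·(≡9) mod 37; (14|37)=-1, (9|37)=+1; (−1)^{1·3·18}·(-1)^3·(+1)^1 = -1.
|Ram(74555, -2162095)| = 2, even; anisotropic at {31, 37}.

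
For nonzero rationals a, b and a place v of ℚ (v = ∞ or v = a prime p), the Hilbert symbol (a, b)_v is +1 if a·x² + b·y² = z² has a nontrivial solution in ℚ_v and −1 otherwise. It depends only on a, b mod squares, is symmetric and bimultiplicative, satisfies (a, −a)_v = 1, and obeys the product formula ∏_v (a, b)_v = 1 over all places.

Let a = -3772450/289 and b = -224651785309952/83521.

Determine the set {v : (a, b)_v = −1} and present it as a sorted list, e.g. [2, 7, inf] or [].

[13, inf]

(a, b) ≡ (-418, -143) mod (ℚ^×)²; places V = {2, 5, 7, 11, 13, 17, 19, 31, ∞}.
(a,b)_∞: sgn(-418)=−, sgn(-143)=−, so -1.
(a,b)_19: α=3, u≡5; β=4, v≡1 (mod 19); (5|19)=+1, (1|19)=+1; sign (−1)^0·+1^4·+1^3 = +1.
(a,b)_7: α=0, u≡2; β=2, v≡2 (mod 7); (2|7)=+1, (2|7)=+1; sign (−1)^0·+1^2·+1^0 = +1.
(a,b)_13: α=0, u≡11; β=1, v≡2 (mod 13); (11|13)=-1, (2|13)=-1; sign (−1)^0·-1^1·-1^0 = -1.
(a,b)_5: α=2, u≡3; β=0, v≡3 (mod 5); (3|5)=-1, (3|5)=-1; sign (−1)^0·-1^0·-1^2 = +1.
(a,b)_2: α=1, β=8; u≡7, v≡1 (mod 8); ε(u)ε(v)=1·0, αω(v)=1·0, βω(u)=8·0; sum ≡ 0  ⇒  +1.
(a,b)_31: α=0, u≡25; β=2, v≡30 (mod 31); (25|31)=+1, (30|31)=-1; sign (−1)^0·+1^2·-1^0 = +1.
(a,b)_17: α=-2, u≡3; β=-4, v≡10 (mod 17); (3|17)=-1, (10|17)=-1; sign (−1)^0·-1^-4·-1^-2 = +1.
(a,b)_11: α=1, u≡10; β=1, v≡9 (mod 11); (10|11)=-1, (9|11)=+1; sign (−1)^1·-1^1·+1^1 = +1.
|Ram(-418, -143)| = 2, even; anisotropic at {13, ∞}.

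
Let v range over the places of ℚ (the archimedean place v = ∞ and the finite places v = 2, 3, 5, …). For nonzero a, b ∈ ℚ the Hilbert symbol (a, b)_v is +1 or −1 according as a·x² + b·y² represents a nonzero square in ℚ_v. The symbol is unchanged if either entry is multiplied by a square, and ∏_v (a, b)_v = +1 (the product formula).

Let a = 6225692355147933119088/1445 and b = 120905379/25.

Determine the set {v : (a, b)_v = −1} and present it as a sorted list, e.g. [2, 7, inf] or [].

[2, 7]

Mod squares: a ≡ 10780315, b ≡ 165851. Check v ∈ {∞, 2, 3, 5, 7, 13, 17, 19, 29, 43}.
v=5: a=5^-1·(≡2), b=5^-2·(≡4) mod 5; (2|5)=-1, (4|5)=+1; (−1)^{-1·-2·2}·(-1)^-2·(+1)^-1 = +1.
v=17: a=17^-2·(≡11), b=17^0·(≡13) mod 17; (11|17)=-1, (13|17)=+1; (−1)^{-2·0·8}·(-1)^0·(+1)^-2 = +1.
v=43: a=43^3·(≡17), b=43^1·(≡32) mod 43; (17|43)=+1, (32|43)=-1; (−1)^{3·1·21}·(+1)^1·(-1)^3 = +1.
v=13: a=13^1·(≡6), b=13^0·(≡3) mod 13; (6|13)=-1, (3|13)=+1; (−1)^{1·0·6}·(-1)^0·(+1)^1 = +1.
v=7: a=7^3·(≡6), b=7^1·(≡3) mod 7; (6|7)=-1, (3|7)=-1; (−1)^{3·1·3}·(-1)^1·(-1)^3 = -1.
v=19: a=19^3·(≡6), b=19^1·(≡3) mod 19; (6|19)=+1, (3|19)=-1; (−1)^{3·1·9}·(+1)^1·(-1)^3 = +1.
v=3: a=3^8·(≡1), b=3^6·(≡2) mod 3; (1|3)=+1, (2|3)=-1; (−1)^{8·6·1}·(+1)^6·(-1)^8 = +1.
v=∞: 10780315 > 0 and 165851 > 0  ⇒  (a,b)_∞ = +1.
v=29: a=29^3·(≡25), b=29^1·(≡23) mod 29; (25|29)=+1, (23|29)=+1; (−1)^{3·1·14}·(+1)^1·(+1)^3 = +1.
v=2: v_2(a)=4, v_2(b)=0; units ≡ 3, 3 (mod 8); ε·ε+αω+βω = 1·1+4·1+0·1 ≡ 1  ⇒  (a,b)_2 = -1.
|Ram(10780315, 165851)| = 2, even; anisotropic at {2, 7}.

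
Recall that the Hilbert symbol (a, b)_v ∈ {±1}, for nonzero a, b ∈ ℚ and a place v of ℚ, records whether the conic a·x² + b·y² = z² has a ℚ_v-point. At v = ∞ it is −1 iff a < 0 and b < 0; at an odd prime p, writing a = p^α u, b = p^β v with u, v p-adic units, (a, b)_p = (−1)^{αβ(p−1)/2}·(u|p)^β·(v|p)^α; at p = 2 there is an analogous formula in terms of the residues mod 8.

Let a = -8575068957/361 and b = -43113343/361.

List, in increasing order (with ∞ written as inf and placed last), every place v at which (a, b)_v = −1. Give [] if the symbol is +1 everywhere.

[3, 7, 13, inf]

Mod squares: a ≡ -357, b ≡ -44863. Check v ∈ {∞, 2, 3, 7, 13, 17, 19, 29, 31}.
v=7: a=7^1·(≡3), b=7^1·(≡5) mod 7; (3|7)=-1, (5|7)=-1; (−1)^{1·1·3}·(-1)^1·(-1)^1 = -1.
v=19: a=19^-2·(≡4), b=19^-2·(≡13) mod 19; (4|19)=+1, (13|19)=-1; (−1)^{-2·-2·9}·(+1)^-2·(-1)^-2 = +1.
v=29: a=29^2·(≡5), b=29^1·(≡17) mod 29; (5|29)=+1, (17|29)=-1; (−1)^{2·1·14}·(+1)^1·(-1)^2 = +1.
v=31: a=31^0·(≡30), b=31^2·(≡9) mod 31; (30|31)=-1, (9|31)=+1; (−1)^{0·2·15}·(-1)^2·(+1)^0 = +1.
v=2: v_2(a)=0, v_2(b)=0; units ≡ 3, 1 (mod 8); ε·ε+αω+βω = 1·0+0·0+0·1 ≡ 0  ⇒  (a,b)_2 = +1.
v=∞: -357 < 0 and -44863 < 0  ⇒  (a,b)_∞ = -1.
v=13: a=13^4·(≡5), b=13^1·(≡11) mod 13; (5|13)=-1, (11|13)=-1; (−1)^{4·1·6}·(-1)^1·(-1)^4 = -1.
v=3: a=3^1·(≡1), b=3^0·(≡2) mod 3; (1|3)=+1, (2|3)=-1; (−1)^{1·0·1}·(+1)^0·(-1)^1 = -1.
v=17: a=17^1·(≡9), b=17^1·(≡8) mod 17; (9|17)=+1, (8|17)=+1; (−1)^{1·1·8}·(+1)^1·(+1)^1 = +1.
(-357, -44863 / ℚ) ramifies at {3, 7, 13, ∞}: a division algebra.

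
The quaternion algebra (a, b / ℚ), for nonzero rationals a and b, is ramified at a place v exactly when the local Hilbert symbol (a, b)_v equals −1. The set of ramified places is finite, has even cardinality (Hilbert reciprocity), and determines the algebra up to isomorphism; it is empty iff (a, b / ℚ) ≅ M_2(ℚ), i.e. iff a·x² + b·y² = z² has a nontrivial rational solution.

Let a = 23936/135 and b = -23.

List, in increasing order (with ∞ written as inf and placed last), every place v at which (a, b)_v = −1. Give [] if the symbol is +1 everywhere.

Mod squares: a ≡ 5610, b ≡ -23. Check v ∈ {∞, 2, 3, 5, 11, 17, 23}.
v=5: a=5^-1·(≡3), b=5^0·(≡2) mod 5; (3|5)=-1, (2|5)=-1; (−1)^{-1·0·2}·(-1)^0·(-1)^-1 = -1.
v=3: a=3^-3·(≡1), b=3^0·(≡1) mod 3; (1|3)=+1, (1|3)=+1; (−1)^{-3·0·1}·(+1)^0·(+1)^-3 = +1.
v=∞: 5610 > 0 and -23 < 0  ⇒  (a,b)_∞ = +1.
v=2: v_2(a)=7, v_2(b)=0; units ≡ 5, 1 (mod 8); ε·ε+αω+βω = 0·0+7·0+0·1 ≡ 0  ⇒  (a,b)_2 = +1.
v=11: a=11^1·(≡3), b=11^0·(≡10) mod 11; (3|11)=+1, (10|11)=-1; (−1)^{1·0·5}·(+1)^0·(-1)^1 = -1.
v=17: a=17^1·(≡3), b=17^0·(≡11) mod 17; (3|17)=-1, (11|17)=-1; (−1)^{1·0·8}·(-1)^0·(-1)^1 = -1.
v=23: a=23^0·(≡10), b=23^1·(≡22) mod 23; (10|23)=-1, (22|23)=-1; (−1)^{0·1·11}·(-1)^1·(-1)^0 = -1.
(5610, -23 / ℚ) ramifies at {5, 11, 17, 23}: a division algebra.

[5, 11, 17, 23]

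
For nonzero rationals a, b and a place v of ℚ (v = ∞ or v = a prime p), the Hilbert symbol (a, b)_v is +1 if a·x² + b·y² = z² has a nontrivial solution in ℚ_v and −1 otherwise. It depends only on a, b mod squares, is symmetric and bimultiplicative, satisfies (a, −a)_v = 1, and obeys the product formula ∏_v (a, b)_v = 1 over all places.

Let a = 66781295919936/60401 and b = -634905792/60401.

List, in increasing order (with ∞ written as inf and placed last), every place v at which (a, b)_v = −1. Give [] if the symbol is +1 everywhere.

Mod squares: a ≡ 2915341, b ≡ -239723. Check v ∈ {∞, 2, 3, 11, 13, 17, 19, 29, 31, 37}.
v=29: a=29^1·(≡8), b=29^0·(≡25) mod 29; (8|29)=-1, (25|29)=+1; (−1)^{1·0·14}·(-1)^0·(+1)^1 = +1.
v=11: a=11^-1·(≡2), b=11^-1·(≡9) mod 11; (2|11)=-1, (9|11)=+1; (−1)^{-1·-1·5}·(-1)^-1·(+1)^-1 = +1.
v=19: a=19^-1·(≡18), b=19^-1·(≡18) mod 19; (18|19)=-1, (18|19)=-1; (−1)^{-1·-1·9}·(-1)^-1·(-1)^-1 = -1.
v=17: a=17^-2·(≡14), b=17^-2·(≡5) mod 17; (14|17)=-1, (5|17)=-1; (−1)^{-2·-2·8}·(-1)^-2·(-1)^-2 = +1.
v=3: a=3^4·(≡1), b=3^2·(≡1) mod 3; (1|3)=+1, (1|3)=+1; (−1)^{4·2·1}·(+1)^2·(+1)^4 = +1.
v=∞: 2915341 > 0 and -239723 < 0  ⇒  (a,b)_∞ = +1.
v=37: a=37^1·(≡6), b=37^1·(≡10) mod 37; (6|37)=-1, (10|37)=+1; (−1)^{1·1·18}·(-1)^1·(+1)^1 = -1.
v=31: a=31^4·(≡9), b=31^3·(≡6) mod 31; (9|31)=+1, (6|31)=-1; (−1)^{4·3·15}·(+1)^3·(-1)^4 = +1.
v=13: a=13^1·(≡6), b=13^0·(≡4) mod 13; (6|13)=-1, (4|13)=+1; (−1)^{1·0·6}·(-1)^0·(+1)^1 = +1.
v=2: v_2(a)=6, v_2(b)=6; units ≡ 5, 5 (mod 8); ε·ε+αω+βω = 0·0+6·1+6·1 ≡ 0  ⇒  (a,b)_2 = +1.
(2915341, -239723 / ℚ) ramifies at {19, 37}: a division algebra.

[19, 37]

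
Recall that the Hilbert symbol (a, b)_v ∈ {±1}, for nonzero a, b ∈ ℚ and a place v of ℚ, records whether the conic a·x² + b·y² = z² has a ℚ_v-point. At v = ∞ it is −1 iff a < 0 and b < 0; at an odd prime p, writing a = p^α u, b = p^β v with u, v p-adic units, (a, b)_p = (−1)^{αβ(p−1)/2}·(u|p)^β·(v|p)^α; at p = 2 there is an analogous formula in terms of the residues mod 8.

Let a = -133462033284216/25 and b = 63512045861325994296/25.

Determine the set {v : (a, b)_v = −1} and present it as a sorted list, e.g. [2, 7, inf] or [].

Mod squares: a ≡ -1326, b ≡ 242606. Check v ∈ {∞, 2, 3, 5, 7, 13, 17, 31, 43}.
v=3: a=3^1·(≡2), b=3^2·(≡2) mod 3; (2|3)=-1, (2|3)=-1; (−1)^{1·2·1}·(-1)^2·(-1)^1 = -1.
v=5: a=5^-2·(≡4), b=5^-2·(≡1) mod 5; (4|5)=+1, (1|5)=+1; (−1)^{-2·-2·2}·(+1)^-2·(+1)^-2 = +1.
v=7: a=7^2·(≡2), b=7^3·(≡2) mod 7; (2|7)=+1, (2|7)=+1; (−1)^{2·3·3}·(+1)^3·(+1)^2 = +1.
v=43: a=43^2·(≡3), b=43^3·(≡38) mod 43; (3|43)=-1, (38|43)=+1; (−1)^{2·3·21}·(-1)^3·(+1)^2 = -1.
v=∞: -1326 < 0 and 242606 > 0  ⇒  (a,b)_∞ = +1.
v=2: v_2(a)=3, v_2(b)=3; units ≡ 1, 7 (mod 8); ε·ε+αω+βω = 0·1+3·0+3·0 ≡ 0  ⇒  (a,b)_2 = +1.
v=31: a=31^2·(≡2), b=31^3·(≡19) mod 31; (2|31)=+1, (19|31)=+1; (−1)^{2·3·15}·(+1)^3·(+1)^2 = +1.
v=13: a=13^1·(≡5), b=13^1·(≡11) mod 13; (5|13)=-1, (11|13)=-1; (−1)^{1·1·6}·(-1)^1·(-1)^1 = +1.
v=17: a=17^3·(≡14), b=17^4·(≡16) mod 17; (14|17)=-1, (16|17)=+1; (−1)^{3·4·8}·(-1)^4·(+1)^3 = +1.
Ram(-1326, 242606) = {3, 43}; no ℚ_3-point on the conic.

[3, 43]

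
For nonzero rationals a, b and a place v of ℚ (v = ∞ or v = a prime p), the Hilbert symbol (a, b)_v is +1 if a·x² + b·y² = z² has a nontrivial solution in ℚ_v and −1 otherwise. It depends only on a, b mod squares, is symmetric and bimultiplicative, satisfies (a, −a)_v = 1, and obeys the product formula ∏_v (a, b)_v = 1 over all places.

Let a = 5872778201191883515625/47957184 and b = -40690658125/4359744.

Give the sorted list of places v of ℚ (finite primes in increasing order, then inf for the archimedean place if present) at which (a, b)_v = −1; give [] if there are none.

Mod squares: a ≡ 1662595, b ≡ -1333. Check v ∈ {∞, 2, 3, 5, 7, 11, 13, 17, 19, 29, 31, 37, 43}.
v=19: a=19^1·(≡2), b=19^0·(≡7) mod 19; (2|19)=-1, (7|19)=+1; (−1)^{1·0·9}·(-1)^0·(+1)^1 = +1.
v=∞: 1662595 > 0 and -1333 < 0  ⇒  (a,b)_∞ = +1.
v=17: a=17^0·(≡11), b=17^2·(≡12) mod 17; (11|17)=-1, (12|17)=-1; (−1)^{0·2·8}·(-1)^2·(-1)^0 = +1.
v=31: a=31^2·(≡22), b=31^1·(≡10) mod 31; (22|31)=-1, (10|31)=+1; (−1)^{2·1·15}·(-1)^1·(+1)^2 = -1.
v=7: a=7^2·(≡1), b=7^0·(≡4) mod 7; (1|7)=+1, (4|7)=+1; (−1)^{2·0·3}·(+1)^0·(+1)^2 = +1.
v=43: a=43^3·(≡42), b=43^1·(≡28) mod 43; (42|43)=-1, (28|43)=-1; (−1)^{3·1·21}·(-1)^1·(-1)^3 = -1.
v=13: a=13^4·(≡1), b=13^2·(≡8) mod 13; (1|13)=+1, (8|13)=-1; (−1)^{4·2·6}·(+1)^2·(-1)^4 = +1.
v=2: v_2(a)=-6, v_2(b)=-6; units ≡ 3, 3 (mod 8); ε·ε+αω+βω = 1·1+-6·1+-6·1 ≡ 1  ⇒  (a,b)_2 = -1.
v=37: a=37^1·(≡32), b=37^0·(≡11) mod 37; (32|37)=-1, (11|37)=+1; (−1)^{1·0·18}·(-1)^0·(+1)^1 = +1.
v=11: a=11^-1·(≡9), b=11^0·(≡1) mod 11; (9|11)=+1, (1|11)=+1; (−1)^{-1·0·5}·(+1)^0·(+1)^-1 = +1.
v=5: a=5^7·(≡1), b=5^4·(≡3) mod 5; (1|5)=+1, (3|5)=-1; (−1)^{7·4·2}·(+1)^4·(-1)^7 = -1.
v=29: a=29^-2·(≡1), b=29^-2·(≡1) mod 29; (1|29)=+1, (1|29)=+1; (−1)^{-2·-2·14}·(+1)^-2·(+1)^-2 = +1.
v=3: a=3^-4·(≡1), b=3^-4·(≡2) mod 3; (1|3)=+1, (2|3)=-1; (−1)^{-4·-4·1}·(+1)^-4·(-1)^-4 = +1.
(1662595, -1333 / ℚ) ramifies at {2, 5, 31, 43}: a division algebra.

[2, 5, 31, 43]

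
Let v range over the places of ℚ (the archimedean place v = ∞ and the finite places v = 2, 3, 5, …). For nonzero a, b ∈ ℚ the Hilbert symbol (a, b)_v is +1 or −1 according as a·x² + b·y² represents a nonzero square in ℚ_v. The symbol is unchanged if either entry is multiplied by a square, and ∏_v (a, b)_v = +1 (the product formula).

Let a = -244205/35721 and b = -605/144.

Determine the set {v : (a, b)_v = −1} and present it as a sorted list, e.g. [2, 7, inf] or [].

[2, inf]

(a, b) ≡ (-5, -5) mod (ℚ^×)²; places V = {2, 3, 5, 7, 11, 13, 17, ∞}.
(a,b)_5: α=1, u≡4; β=1, v≡1 (mod 5); (4|5)=+1, (1|5)=+1; sign (−1)^0·+1^1·+1^1 = +1.
(a,b)_17: α=2, u≡14; β=0, v≡3 (mod 17); (14|17)=-1, (3|17)=-1; sign (−1)^0·-1^0·-1^2 = +1.
(a,b)_∞: sgn(-5)=−, sgn(-5)=−, so -1.
(a,b)_3: α=-6, u≡1; β=-2, v≡1 (mod 3); (1|3)=+1, (1|3)=+1; sign (−1)^0·+1^-2·+1^-6 = +1.
(a,b)_2: α=0, β=-4; u≡3, v≡3 (mod 8); ε(u)ε(v)=1·1, αω(v)=0·1, βω(u)=-4·1; sum ≡ 1  ⇒  -1.
(a,b)_11: α=0, u≡7; β=2, v≡6 (mod 11); (7|11)=-1, (6|11)=-1; sign (−1)^0·-1^2·-1^0 = +1.
(a,b)_7: α=-2, u≡4; β=0, v≡1 (mod 7); (4|7)=+1, (1|7)=+1; sign (−1)^0·+1^0·+1^-2 = +1.
(a,b)_13: α=2, u≡5; β=0, v≡6 (mod 13); (5|13)=-1, (6|13)=-1; sign (−1)^0·-1^0·-1^2 = +1.
Ram(-5, -5) = {2, ∞}; no ℚ_2-point on the conic.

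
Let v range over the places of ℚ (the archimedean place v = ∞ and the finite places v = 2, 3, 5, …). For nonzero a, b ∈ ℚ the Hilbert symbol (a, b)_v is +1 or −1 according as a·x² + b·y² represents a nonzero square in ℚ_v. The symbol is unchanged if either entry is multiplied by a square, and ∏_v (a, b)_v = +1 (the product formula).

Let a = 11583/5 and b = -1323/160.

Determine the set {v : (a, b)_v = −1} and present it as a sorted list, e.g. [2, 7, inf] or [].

[2, 5]

Mod squares: a ≡ 715, b ≡ -30. Check v ∈ {∞, 2, 3, 5, 7, 11, 13}.
v=2: v_2(a)=0, v_2(b)=-5; units ≡ 3, 1 (mod 8); ε·ε+αω+βω = 1·0+0·0+-5·1 ≡ 1  ⇒  (a,b)_2 = -1.
v=7: a=7^0·(≡1), b=7^2·(≡6) mod 7; (1|7)=+1, (6|7)=-1; (−1)^{0·2·3}·(+1)^2·(-1)^0 = +1.
v=5: a=5^-1·(≡3), b=5^-1·(≡1) mod 5; (3|5)=-1, (1|5)=+1; (−1)^{-1·-1·2}·(-1)^-1·(+1)^-1 = -1.
v=∞: 715 > 0 and -30 < 0  ⇒  (a,b)_∞ = +1.
v=13: a=13^1·(≡4), b=13^0·(≡4) mod 13; (4|13)=+1, (4|13)=+1; (−1)^{1·0·6}·(+1)^0·(+1)^1 = +1.
v=11: a=11^1·(≡6), b=11^0·(≡5) mod 11; (6|11)=-1, (5|11)=+1; (−1)^{1·0·5}·(-1)^0·(+1)^1 = +1.
v=3: a=3^4·(≡1), b=3^3·(≡2) mod 3; (1|3)=+1, (2|3)=-1; (−1)^{4·3·1}·(+1)^3·(-1)^4 = +1.
Ram(715, -30) = {2, 5}; no ℚ_2-point on the conic.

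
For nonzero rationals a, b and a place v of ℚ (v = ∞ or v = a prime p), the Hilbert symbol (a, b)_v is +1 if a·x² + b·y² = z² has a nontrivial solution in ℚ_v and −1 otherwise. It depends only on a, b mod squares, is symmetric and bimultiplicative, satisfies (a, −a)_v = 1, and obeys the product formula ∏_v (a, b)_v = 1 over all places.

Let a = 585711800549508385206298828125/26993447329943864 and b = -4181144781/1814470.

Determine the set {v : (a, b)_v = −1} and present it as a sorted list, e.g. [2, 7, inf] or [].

[2, 3, 7, 11]

(a, b) ≡ (2870, -3504270) mod (ℚ^×)²; places V = {2, 3, 5, 7, 11, 17, 23, 37, 41, ∞}.
(a,b)_41: α=3, u≡15; β=1, v≡27 (mod 41); (15|41)=-1, (27|41)=-1; sign (−1)^0·-1^1·-1^3 = +1.
(a,b)_2: α=-3, β=-1; u≡3, v≡1 (mod 8); ε(u)ε(v)=1·0, αω(v)=-3·0, βω(u)=-1·1; sum ≡ 1  ⇒  -1.
(a,b)_3: α=6, u≡2; β=1, v≡2 (mod 3); (2|3)=-1, (2|3)=-1; sign (−1)^0·-1^1·-1^6 = -1.
(a,b)_37: α=2, u≡4; β=1, v≡3 (mod 37); (4|37)=+1, (3|37)=+1; sign (−1)^0·+1^1·+1^2 = +1.
(a,b)_∞: sgn(2870)=+, sgn(-3504270)=−, so +1.
(a,b)_7: α=-7, u≡2; β=-3, v≡1 (mod 7); (2|7)=+1, (1|7)=+1; sign (−1)^1·+1^-3·+1^-7 = -1.
(a,b)_23: α=-4, u≡2; β=-2, v≡19 (mod 23); (2|23)=+1, (19|23)=-1; sign (−1)^0·+1^-2·-1^-4 = +1.
(a,b)_5: α=13, u≡4; β=-1, v≡1 (mod 5); (4|5)=+1, (1|5)=+1; sign (−1)^0·+1^-1·+1^13 = +1.
(a,b)_17: α=8, u≡7; β=4, v≡8 (mod 17); (7|17)=-1, (8|17)=+1; sign (−1)^0·-1^4·+1^8 = +1.
(a,b)_11: α=-4, u≡8; β=1, v≡3 (mod 11); (8|11)=-1, (3|11)=+1; sign (−1)^0·-1^1·+1^-4 = -1.
Ram(2870, -3504270) = {2, 3, 7, 11}; no ℚ_2-point on the conic.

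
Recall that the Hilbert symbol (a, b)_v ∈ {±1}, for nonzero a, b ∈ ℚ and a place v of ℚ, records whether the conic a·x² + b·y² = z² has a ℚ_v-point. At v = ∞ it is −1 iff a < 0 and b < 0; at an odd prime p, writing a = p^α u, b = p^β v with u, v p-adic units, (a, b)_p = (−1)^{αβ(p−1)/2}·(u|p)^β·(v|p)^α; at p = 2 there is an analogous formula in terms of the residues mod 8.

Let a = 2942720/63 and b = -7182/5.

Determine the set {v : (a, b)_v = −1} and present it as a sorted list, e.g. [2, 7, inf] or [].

[3, 7]

(a, b) ≡ (665, -3990) mod (ℚ^×)²; places V = {2, 3, 5, 7, 11, 19, ∞}.
(a,b)_∞: sgn(665)=+, sgn(-3990)=−, so +1.
(a,b)_2: α=8, β=1; u≡1, v≡5 (mod 8); ε(u)ε(v)=0·0, αω(v)=8·1, βω(u)=1·0; sum ≡ 0  ⇒  +1.
(a,b)_7: α=-1, u≡2; β=1, v≡2 (mod 7); (2|7)=+1, (2|7)=+1; sign (−1)^1·+1^1·+1^-1 = -1.
(a,b)_11: α=2, u≡4; β=0, v≡9 (mod 11); (4|11)=+1, (9|11)=+1; sign (−1)^0·+1^0·+1^2 = +1.
(a,b)_19: α=1, u≡5; β=1, v≡8 (mod 19); (5|19)=+1, (8|19)=-1; sign (−1)^1·+1^1·-1^1 = +1.
(a,b)_5: α=1, u≡3; β=-1, v≡3 (mod 5); (3|5)=-1, (3|5)=-1; sign (−1)^0·-1^-1·-1^1 = +1.
(a,b)_3: α=-2, u≡2; β=3, v≡2 (mod 3); (2|3)=-1, (2|3)=-1; sign (−1)^0·-1^3·-1^-2 = -1.
|Ram(665, -3990)| = 2, even; anisotropic at {3, 7}.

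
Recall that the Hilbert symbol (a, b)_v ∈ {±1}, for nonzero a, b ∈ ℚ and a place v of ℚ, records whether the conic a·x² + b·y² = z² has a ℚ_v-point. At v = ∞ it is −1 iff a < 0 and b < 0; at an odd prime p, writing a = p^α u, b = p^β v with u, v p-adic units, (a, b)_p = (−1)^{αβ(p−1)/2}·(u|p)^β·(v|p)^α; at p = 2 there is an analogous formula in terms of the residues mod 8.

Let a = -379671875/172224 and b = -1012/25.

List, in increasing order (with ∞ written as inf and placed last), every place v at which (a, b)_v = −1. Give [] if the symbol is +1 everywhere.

[2, 13, 23, inf]

(a, b) ≡ (-3289, -253) mod (ℚ^×)²; places V = {2, 3, 5, 11, 13, 23, 47, ∞}.
(a,b)_11: α=1, u≡4; β=1, v≡6 (mod 11); (4|11)=+1, (6|11)=-1; sign (−1)^1·+1^1·-1^1 = +1.
(a,b)_47: α=2, u≡12; β=0, v≡46 (mod 47); (12|47)=+1, (46|47)=-1; sign (−1)^0·+1^0·-1^2 = +1.
(a,b)_2: α=-6, β=2; u≡7, v≡3 (mod 8); ε(u)ε(v)=1·1, αω(v)=-6·1, βω(u)=2·0; sum ≡ 1  ⇒  -1.
(a,b)_3: α=-2, u≡2; β=0, v≡2 (mod 3); (2|3)=-1, (2|3)=-1; sign (−1)^0·-1^0·-1^-2 = +1.
(a,b)_13: α=-1, u≡2; β=0, v≡11 (mod 13); (2|13)=-1, (11|13)=-1; sign (−1)^0·-1^0·-1^-1 = -1.
(a,b)_23: α=-1, u≡18; β=1, v≡1 (mod 23); (18|23)=+1, (1|23)=+1; sign (−1)^1·+1^1·+1^-1 = -1.
(a,b)_5: α=6, u≡4; β=-2, v≡3 (mod 5); (4|5)=+1, (3|5)=-1; sign (−1)^0·+1^-2·-1^6 = +1.
(a,b)_∞: sgn(-3289)=−, sgn(-253)=−, so -1.
Ram(-3289, -253) = {2, 13, 23, ∞}; no ℚ_2-point on the conic.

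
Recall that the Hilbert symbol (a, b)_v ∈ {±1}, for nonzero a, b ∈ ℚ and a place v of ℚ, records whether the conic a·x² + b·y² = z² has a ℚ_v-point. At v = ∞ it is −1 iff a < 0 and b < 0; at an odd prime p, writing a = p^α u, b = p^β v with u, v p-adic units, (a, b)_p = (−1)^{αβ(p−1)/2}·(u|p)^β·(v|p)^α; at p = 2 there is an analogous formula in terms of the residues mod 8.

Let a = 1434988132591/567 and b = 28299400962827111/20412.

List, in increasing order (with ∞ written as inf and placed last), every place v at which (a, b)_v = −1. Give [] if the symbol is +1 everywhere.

[7, 13, 31, 41]

Mod squares: a ≡ 59437378273, b ≡ 3013913. Check v ∈ {∞, 2, 3, 7, 13, 17, 19, 31, 37, 41, 43}.
v=∞: 59437378273 > 0 and 3013913 > 0  ⇒  (a,b)_∞ = +1.
v=2: v_2(a)=0, v_2(b)=-2; units ≡ 1, 1 (mod 8); ε·ε+αω+βω = 0·0+0·0+-2·0 ≡ 0  ⇒  (a,b)_2 = +1.
v=7: a=7^-1·(≡5), b=7^-1·(≡3) mod 7; (5|7)=-1, (3|7)=-1; (−1)^{-1·-1·3}·(-1)^-1·(-1)^-1 = -1.
v=31: a=31^1·(≡25), b=31^1·(≡25) mod 31; (25|31)=+1, (25|31)=+1; (−1)^{1·1·15}·(+1)^1·(+1)^1 = -1.
v=13: a=13^3·(≡7), b=13^4·(≡5) mod 13; (7|13)=-1, (5|13)=-1; (−1)^{3·4·6}·(-1)^4·(-1)^3 = -1.
v=43: a=43^1·(≡7), b=43^1·(≡16) mod 43; (7|43)=-1, (16|43)=+1; (−1)^{1·1·21}·(-1)^1·(+1)^1 = +1.
v=19: a=19^1·(≡4), b=19^1·(≡2) mod 19; (4|19)=+1, (2|19)=-1; (−1)^{1·1·9}·(+1)^1·(-1)^1 = +1.
v=17: a=17^1·(≡9), b=17^1·(≡13) mod 17; (9|17)=+1, (13|17)=+1; (−1)^{1·1·8}·(+1)^1·(+1)^1 = +1.
v=3: a=3^-4·(≡1), b=3^-6·(≡2) mod 3; (1|3)=+1, (2|3)=-1; (−1)^{-4·-6·1}·(+1)^-6·(-1)^-4 = +1.
v=37: a=37^1·(≡15), b=37^2·(≡34) mod 37; (15|37)=-1, (34|37)=+1; (−1)^{1·2·18}·(-1)^2·(+1)^1 = +1.
v=41: a=41^1·(≡36), b=41^2·(≡30) mod 41; (36|41)=+1, (30|41)=-1; (−1)^{1·2·20}·(+1)^2·(-1)^1 = -1.
(59437378273, 3013913 / ℚ) ramifies at {7, 13, 31, 41}: a division algebra.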